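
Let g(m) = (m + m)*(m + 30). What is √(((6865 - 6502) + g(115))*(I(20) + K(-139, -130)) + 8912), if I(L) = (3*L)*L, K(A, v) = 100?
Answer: 2*√10958953 ≈ 6620.9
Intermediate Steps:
g(m) = 2*m*(30 + m) (g(m) = (2*m)*(30 + m) = 2*m*(30 + m))
I(L) = 3*L²
√(((6865 - 6502) + g(115))*(I(20) + K(-139, -130)) + 8912) = √(((6865 - 6502) + 2*115*(30 + 115))*(3*20² + 100) + 8912) = √((363 + 2*115*145)*(3*400 + 100) + 8912) = √((363 + 33350)*(1200 + 100) + 8912) = √(33713*1300 + 8912) = √(43826900 + 8912) = √43835812 = 2*√10958953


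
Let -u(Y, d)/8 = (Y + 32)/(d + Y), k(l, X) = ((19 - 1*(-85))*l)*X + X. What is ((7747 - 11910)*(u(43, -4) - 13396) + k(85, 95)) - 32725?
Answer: 736303934/13 ≈ 5.6639e+7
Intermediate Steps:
k(l, X) = X + 104*X*l (k(l, X) = ((19 + 85)*l)*X + X = (104*l)*X + X = 104*X*l + X = X + 104*X*l)
u(Y, d) = -8*(32 + Y)/(Y + d) (u(Y, d) = -8*(Y + 32)/(d + Y) = -8*(32 + Y)/(Y + d))
((7747 - 11910)*(u(43, -4) - 13396) + k(85, 95)) - 32725 = ((7747 - 11910)*(8*(-32 - 1*43)/(43 - 4) - 13396) + 95*(1 + 104*85)) - 32725 = (-4163*(8*(-32 - 43)/39 - 13396) + 95*(1 + 8840)) - 32725 = (-4163*(8*(1/39)*(-75) - 13396) + 95*8841) - 32725 = (-4163*(-200/13 - 13396) + 839895) - 32725 = (-4163*(-174348/13) + 839895) - 32725 = (725810724/13 + 839895) - 32725 = 736729359/13 - 32725 = 736303934/13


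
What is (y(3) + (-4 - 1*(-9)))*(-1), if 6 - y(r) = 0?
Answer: -11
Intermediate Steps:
y(r) = 6 (y(r) = 6 - 1*0 = 6 + 0 = 6)
(y(3) + (-4 - 1*(-9)))*(-1) = (6 + (-4 - 1*(-9)))*(-1) = (6 + (-4 + 9))*(-1) = (6 + 5)*(-1) = 11*(-1) = -11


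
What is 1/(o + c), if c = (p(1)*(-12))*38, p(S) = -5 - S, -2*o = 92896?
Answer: -1/43712 ≈ -2.2877e-5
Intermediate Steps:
o = -46448 (o = -½*92896 = -46448)
c = 2736 (c = ((-5 - 1*1)*(-12))*38 = ((-5 - 1)*(-12))*38 = -6*(-12)*38 = 72*38 = 2736)
1/(o + c) = 1/(-46448 + 2736) = 1/(-43712) = -1/43712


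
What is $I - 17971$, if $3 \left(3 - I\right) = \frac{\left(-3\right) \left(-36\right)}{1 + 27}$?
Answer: $- \frac{125785}{7} \approx -17969.0$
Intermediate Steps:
$I = \frac{12}{7}$ ($I = 3 - \frac{\left(-3\right) \left(-36\right) \frac{1}{1 + 27}}{3} = 3 - \frac{108 \cdot \frac{1}{28}}{3} = 3 - \frac{9}{7} = \frac{12}{7} \approx 1.7143$)
$I - 17971 = \frac{12}{7} - 17971 = - \frac{125785}{7}$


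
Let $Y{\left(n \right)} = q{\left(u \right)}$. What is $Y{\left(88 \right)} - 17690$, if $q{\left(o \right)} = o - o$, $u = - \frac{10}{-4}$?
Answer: $-17690$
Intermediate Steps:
$u = \frac{5}{2}$ ($u = \left(-10\right) \left(- \frac{1}{4}\right) = \frac{5}{2} \approx 2.5$)
$q{\left(o \right)} = 0$
$Y{\left(n \right)} = 0$
$Y{\left(88 \right)} - 17690 = 0 - 17690 = -17690$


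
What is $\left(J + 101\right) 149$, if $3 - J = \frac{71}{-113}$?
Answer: $\frac{1761627}{113} \approx 15590.0$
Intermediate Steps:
$J = \frac{410}{113}$ ($J = 3 - \frac{71}{-113} = 3 - 71 \left(- \frac{1}{113}\right) = 3 - - \frac{71}{113} = 3 + \frac{71}{113} = \frac{410}{113} \approx 3.6283$)
$\left(J + 101\right) 149 = \left(\frac{410}{113} + 101\right) 149 = \frac{11823}{113} \cdot 149 = \frac{1761627}{113}$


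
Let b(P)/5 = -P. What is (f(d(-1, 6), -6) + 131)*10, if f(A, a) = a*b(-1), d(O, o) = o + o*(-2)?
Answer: 1010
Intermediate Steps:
b(P) = -5*P (b(P) = 5*(-P) = -5*P)
d(O, o) = -o (d(O, o) = o - 2*o = -o)
f(A, a) = 5*a (f(A, a) = a*(-5*(-1)) = a*5 = 5*a)
(f(d(-1, 6), -6) + 131)*10 = (5*(-6) + 131)*10 = (-30 + 131)*10 = 101*10 = 1010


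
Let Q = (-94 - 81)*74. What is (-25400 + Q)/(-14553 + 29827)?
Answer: -19175/7637 ≈ -2.5108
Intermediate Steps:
Q = -12950 (Q = -175*74 = -12950)
(-25400 + Q)/(-14553 + 29827) = (-25400 - 12950)/(-14553 + 29827) = -38350/15274 = -38350*1/15274 = -19175/7637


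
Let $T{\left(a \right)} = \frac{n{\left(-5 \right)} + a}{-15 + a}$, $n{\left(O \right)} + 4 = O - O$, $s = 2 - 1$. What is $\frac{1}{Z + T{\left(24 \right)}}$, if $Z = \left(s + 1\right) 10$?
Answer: $\frac{9}{200} \approx 0.045$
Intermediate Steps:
$s = 1$
$n{\left(O \right)} = -4$ ($n{\left(O \right)} = -4 + \left(O - O\right) = -4 + 0 = -4$)
$Z = 20$ ($Z = \left(1 + 1\right) 10 = 2 \cdot 10 = 20$)
$T{\left(a \right)} = \frac{-4 + a}{-15 + a}$
$\frac{1}{Z + T{\left(24 \right)}} = \frac{1}{20 + \frac{-4 + 24}{-15 + 24}} = \frac{1}{20 + \frac{1}{9} \cdot 20} = \frac{1}{20 + \frac{20}{9}} = \frac{1}{\frac{200}{9}} = \frac{9}{200}$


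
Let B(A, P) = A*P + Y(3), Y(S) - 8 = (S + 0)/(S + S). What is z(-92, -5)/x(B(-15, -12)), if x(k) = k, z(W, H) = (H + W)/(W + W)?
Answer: 97/34684 ≈ 0.0027967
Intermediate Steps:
Y(S) = 17/2 (Y(S) = 8 + (S + 0)/(S + S) = 8 + S/((2*S)) = 8 + S*(1/(2*S)) = 8 + ½ = 17/2)
z(W, H) = (H + W)/(2*W) (z(W, H) = (H + W)/((2*W)) = (H + W)*(1/(2*W)) = (H + W)/(2*W))
B(A, P) = 17/2 + A*P (B(A, P) = A*P + 17/2 = 17/2 + A*P)
z(-92, -5)/x(B(-15, -12)) = ((½)*(-5 - 92)/(-92))/(17/2 - 15*(-12)) = ((½)*(-1/92)*(-97))/(17/2 + 180) = 97/(184*(377/2)) = (97/184)*(2/377) = 97/34684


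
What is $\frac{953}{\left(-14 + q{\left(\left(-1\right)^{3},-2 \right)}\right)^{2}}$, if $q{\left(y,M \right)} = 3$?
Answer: $\frac{953}{121} \approx 7.876$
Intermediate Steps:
$\frac{953}{\left(-14 + q{\left(\left(-1\right)^{3},-2 \right)}\right)^{2}} = \frac{953}{\left(-14 + 3\right)^{2}} = \frac{953}{\left(-11\right)^{2}} = \frac{953}{121}$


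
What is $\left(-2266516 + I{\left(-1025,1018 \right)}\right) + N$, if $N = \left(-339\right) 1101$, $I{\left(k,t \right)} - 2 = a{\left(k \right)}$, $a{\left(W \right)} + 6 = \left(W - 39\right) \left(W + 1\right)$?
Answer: $-1550223$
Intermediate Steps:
$a{\left(W \right)} = -6 + \left(1 + W\right) \left(-39 + W\right)$ ($a{\left(W \right)} = -6 + \left(W - 39\right) \left(W + 1\right) = -6 + \left(-39 + W\right) \left(1 + W\right) = -6 + \left(1 + W\right) \left(-39 + W\right)$)
$I{\left(k,t \right)} = -43 + k^{2} - 38 k$ ($I{\left(k,t \right)} = 2 - \left(45 - k^{2} + 38 k\right) = -43 + k^{2} - 38 k$)
$N = -373239$
$\left(-2266516 + I{\left(-1025,1018 \right)}\right) + N = \left(-2266516 - \left(-38907 - 1050625\right)\right) - 373239 = \left(-2266516 + \left(-43 + 1050625 + 38950\right)\right) - 373239 = \left(-2266516 + 1089532\right) - 373239 = -1176984 - 373239 = -1550223$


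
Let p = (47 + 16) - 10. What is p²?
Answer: 2809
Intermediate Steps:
p = 53 (p = 63 - 10 = 53)
p² = 53² = 2809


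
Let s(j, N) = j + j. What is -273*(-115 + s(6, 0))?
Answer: 28119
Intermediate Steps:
s(j, N) = 2*j
-273*(-115 + s(6, 0)) = -273*(-115 + 2*6) = -273*(-115 + 12) = -273*(-103) = 28119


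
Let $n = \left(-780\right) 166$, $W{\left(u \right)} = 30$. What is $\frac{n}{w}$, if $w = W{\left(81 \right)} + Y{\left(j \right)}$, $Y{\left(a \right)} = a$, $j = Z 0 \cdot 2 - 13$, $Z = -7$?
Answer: $- \frac{129480}{17} \approx -7616.5$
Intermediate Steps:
$j = -13$ ($j = - 7 \cdot 0 \cdot 2 - 13 = \left(-7\right) 0 - 13 = 0 - 13 = -13$)
$w = 17$ ($w = 30 - 13 = 17$)
$n = -129480$
$\frac{n}{w} = - \frac{129480}{17}$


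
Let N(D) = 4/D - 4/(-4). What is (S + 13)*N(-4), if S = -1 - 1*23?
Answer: 0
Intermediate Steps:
S = -24 (S = -1 - 23 = -24)
N(D) = 1 + 4/D (N(D) = 4/D - 4*(-¼) = 4/D + 1 = 1 + 4/D)
(S + 13)*N(-4) = (-24 + 13)*((4 - 4)/(-4)) = -(-11)*0/4 = -11*0 = 0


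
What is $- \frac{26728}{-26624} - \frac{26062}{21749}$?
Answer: $- \frac{1082379}{5567744} \approx -0.1944$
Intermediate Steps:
$- \frac{26728}{-26624} - \frac{26062}{21749} = \left(-26728\right) \left(- \frac{1}{26624}\right) - \frac{26062}{21749} = \frac{257}{256} - \frac{26062}{21749} = - \frac{1082379}{5567744}$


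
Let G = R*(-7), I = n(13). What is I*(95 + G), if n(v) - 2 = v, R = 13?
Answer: 60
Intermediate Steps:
n(v) = 2 + v
I = 15 (I = 2 + 13 = 15)
G = -91 (G = 13*(-7) = -91)
I*(95 + G) = 15*(95 - 91) = 15*4 = 60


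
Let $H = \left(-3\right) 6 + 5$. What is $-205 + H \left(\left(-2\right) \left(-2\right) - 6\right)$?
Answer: $-179$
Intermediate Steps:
$H = -13$ ($H = -18 + 5 = -13$)
$-205 + H \left(\left(-2\right) \left(-2\right) - 6\right) = -205 - 13 \left(\left(-2\right) \left(-2\right) - 6\right) = -205 - 13 \left(4 - 6\right) = -205 - -26 = -205 + 26 = -179$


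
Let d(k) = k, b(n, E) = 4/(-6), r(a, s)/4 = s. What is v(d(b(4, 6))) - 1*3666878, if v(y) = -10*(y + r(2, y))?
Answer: -11000534/3 ≈ -3.6668e+6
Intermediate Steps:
r(a, s) = 4*s
b(n, E) = -2/3 (b(n, E) = 4*(-1/6) = -2/3)
v(y) = -50*y (v(y) = -10*(y + 4*y) = -50*y)
v(d(b(4, 6))) - 1*3666878 = -50*(-2/3) - 1*3666878 = 100/3 - 3666878 = -11000534/3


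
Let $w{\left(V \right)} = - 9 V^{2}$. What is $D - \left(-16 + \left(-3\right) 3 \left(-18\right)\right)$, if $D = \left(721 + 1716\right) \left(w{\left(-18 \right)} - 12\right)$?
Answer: $-7135682$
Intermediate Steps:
$D = -7135536$ ($D = \left(721 + 1716\right) \left(- 9 \left(-18\right)^{2} - 12\right) = 2437 \left(\left(-9\right) 324 - 12\right) = 2437 \left(-2916 - 12\right) = 2437 \left(-2928\right) = -7135536$)
$D - \left(-16 + \left(-3\right) 3 \left(-18\right)\right) = -7135536 - \left(-16 + \left(-3\right) 3 \left(-18\right)\right) = -7135536 - \left(-16 - -162\right) = -7135536 - \left(-16 + 162\right) = -7135536 - 146 = -7135682$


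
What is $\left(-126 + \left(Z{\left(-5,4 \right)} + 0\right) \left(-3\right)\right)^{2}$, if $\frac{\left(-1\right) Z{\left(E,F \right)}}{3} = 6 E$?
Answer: $156816$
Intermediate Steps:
$Z{\left(E,F \right)} = - 18 E$ ($Z{\left(E,F \right)} = - 3 \cdot 6 E = - 18 E$)
$\left(-126 + \left(Z{\left(-5,4 \right)} + 0\right) \left(-3\right)\right)^{2} = \left(-126 + \left(\left(-18\right) \left(-5\right) + 0\right) \left(-3\right)\right)^{2} = \left(-126 + \left(90 + 0\right) \left(-3\right)\right)^{2} = \left(-126 + 90 \left(-3\right)\right)^{2} = \left(-126 - 270\right)^{2} = \left(-396\right)^{2} = 156816$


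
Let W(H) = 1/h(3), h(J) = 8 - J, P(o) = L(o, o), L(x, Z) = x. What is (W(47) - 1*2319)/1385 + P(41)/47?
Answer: -260993/325475 ≈ -0.80188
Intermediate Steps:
P(o) = o
W(H) = ⅕ (W(H) = 1/(8 - 1*3) = 1/(8 - 3) = 1/5 = ⅕)
(W(47) - 1*2319)/1385 + P(41)/47 = (⅕ - 1*2319)/1385 + 41/47 = (⅕ - 2319)*(1/1385) + 41*(1/47) = -11594/5*1/1385 + 41/47 = -11594/6925 + 41/47 = -260993/325475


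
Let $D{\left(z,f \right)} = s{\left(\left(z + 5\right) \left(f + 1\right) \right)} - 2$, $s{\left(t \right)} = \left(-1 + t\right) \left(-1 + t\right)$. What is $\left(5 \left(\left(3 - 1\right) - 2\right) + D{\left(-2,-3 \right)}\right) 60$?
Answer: $2820$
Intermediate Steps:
$s{\left(t \right)} = \left(-1 + t\right)^{2}$
$D{\left(z,f \right)} = -2 + \left(-1 + \left(1 + f\right) \left(5 + z\right)\right)^{2}$ ($D{\left(z,f \right)} = \left(-1 + \left(z + 5\right) \left(f + 1\right)\right)^{2} - 2 = \left(-1 + \left(5 + z\right) \left(1 + f\right)\right)^{2} - 2 = \left(-1 + \left(1 + f\right) \left(5 + z\right)\right)^{2} - 2 = -2 + \left(-1 + \left(1 + f\right) \left(5 + z\right)\right)^{2}$)
$\left(5 \left(\left(3 - 1\right) - 2\right) + D{\left(-2,-3 \right)}\right) 60 = \left(5 \left(\left(3 - 1\right) - 2\right) - \left(2 - \left(4 - 2 + 5 \left(-3\right) - -6\right)^{2}\right)\right) 60 = \left(5 \left(\left(3 - 1\right) - 2\right) - \left(2 - \left(4 - 2 - 15 + 6\right)^{2}\right)\right) 60 = \left(5 \left(2 - 2\right) - \left(2 - \left(-7\right)^{2}\right)\right) 60 = \left(5 \cdot 0 + \left(-2 + 49\right)\right) 60 = \left(0 + 47\right) 60 = 47 \cdot 60 = 2820$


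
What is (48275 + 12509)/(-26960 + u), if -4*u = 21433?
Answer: -243136/129273 ≈ -1.8808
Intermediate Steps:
u = -21433/4 (u = -1/4*21433 = -21433/4 ≈ -5358.3)
(48275 + 12509)/(-26960 + u) = (48275 + 12509)/(-26960 - 21433/4) = 60784/(-129273/4) = 60784*(-4/129273) = -243136/129273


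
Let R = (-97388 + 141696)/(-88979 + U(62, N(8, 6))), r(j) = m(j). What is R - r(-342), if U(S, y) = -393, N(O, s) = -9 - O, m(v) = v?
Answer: 7630229/22343 ≈ 341.50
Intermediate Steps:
r(j) = j
R = -11077/22343 (R = (-97388 + 141696)/(-88979 - 393) = 44308/(-89372) = 44308*(-1/89372) = -11077/22343 ≈ -0.49577)
R - r(-342) = -11077/22343 - 1*(-342) = -11077/22343 + 342 = 7630229/22343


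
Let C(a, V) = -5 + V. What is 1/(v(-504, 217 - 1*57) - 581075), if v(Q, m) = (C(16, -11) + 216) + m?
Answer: -1/580715 ≈ -1.7220e-6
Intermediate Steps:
v(Q, m) = 200 + m (v(Q, m) = ((-5 - 11) + 216) + m = (-16 + 216) + m = 200 + m)
1/(v(-504, 217 - 1*57) - 581075) = 1/((200 + (217 - 1*57)) - 581075) = 1/((200 + (217 - 57)) - 581075) = 1/((200 + 160) - 581075) = 1/(360 - 581075) = 1/(-580715) = -1/580715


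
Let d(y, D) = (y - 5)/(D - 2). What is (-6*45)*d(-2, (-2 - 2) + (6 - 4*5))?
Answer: -189/2 ≈ -94.500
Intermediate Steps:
d(y, D) = (-5 + y)/(-2 + D)
(-6*45)*d(-2, (-2 - 2) + (6 - 4*5)) = (-6*45)*((-5 - 2)/(-2 + ((-2 - 2) + (6 - 4*5)))) = -270*(-7)/(-2 + (-4 + (6 - 20))) = -270*(-7)/(-2 + (-4 - 14)) = -270*(-7)/(-2 - 18) = -270*(-7)/(-20) = -(-27)*(-7)/2 = -270*7/20 = -189/2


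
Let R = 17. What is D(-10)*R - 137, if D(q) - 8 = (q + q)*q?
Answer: 3399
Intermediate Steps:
D(q) = 8 + 2*q² (D(q) = 8 + (q + q)*q = 8 + (2*q)*q = 8 + 2*q²)
D(-10)*R - 137 = (8 + 2*(-10)²)*17 - 137 = (8 + 2*100)*17 - 137 = (8 + 200)*17 - 137 = 208*17 - 137 = 3536 - 137 = 3399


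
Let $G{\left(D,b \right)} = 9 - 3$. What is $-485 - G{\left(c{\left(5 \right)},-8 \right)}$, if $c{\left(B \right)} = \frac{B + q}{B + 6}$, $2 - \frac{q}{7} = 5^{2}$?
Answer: $-491$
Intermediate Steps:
$q = -161$ ($q = 14 - 7 \cdot 5^{2} = 14 - 175 = -161$)
$c{\left(B \right)} = \frac{-161 + B}{6 + B}$ ($c{\left(B \right)} = \frac{B - 161}{B + 6} = \frac{-161 + B}{6 + B}$)
$G{\left(D,b \right)} = 6$
$-485 - G{\left(c{\left(5 \right)},-8 \right)} = -485 - 6 = -491$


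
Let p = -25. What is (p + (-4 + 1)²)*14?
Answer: -224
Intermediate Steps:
(p + (-4 + 1)²)*14 = (-25 + (-4 + 1)²)*14 = (-25 + (-3)²)*14 = (-25 + 9)*14 = -16*14 = -224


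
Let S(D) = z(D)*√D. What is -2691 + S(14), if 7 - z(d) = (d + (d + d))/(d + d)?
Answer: -2691 + 11*√14/2 ≈ -2670.4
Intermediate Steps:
z(d) = 11/2 (z(d) = 7 - (d + (d + d))/(d + d) = 7 - (d + 2*d)/(2*d) = 7 - 3*d*1/(2*d) = 7 - 1*3/2 = 7 - 3/2 = 11/2)
S(D) = 11*√D/2
-2691 + S(14) = -2691 + 11*√14/2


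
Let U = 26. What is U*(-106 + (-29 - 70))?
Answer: -5330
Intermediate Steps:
U*(-106 + (-29 - 70)) = 26*(-106 + (-29 - 70)) = 26*(-106 - 99) = 26*(-205) = -5330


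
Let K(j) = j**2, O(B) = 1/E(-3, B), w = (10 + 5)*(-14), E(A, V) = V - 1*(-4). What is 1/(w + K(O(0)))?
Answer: -16/3359 ≈ -0.0047633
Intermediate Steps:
E(A, V) = 4 + V (E(A, V) = V + 4 = 4 + V)
w = -210 (w = 15*(-14) = -210)
O(B) = 1/(4 + B)
1/(w + K(O(0))) = 1/(-210 + (1/(4 + 0))**2) = 1/(-210 + (1/4)**2) = 1/(-210 + 1/16) = 1/(-3359/16) = -16/3359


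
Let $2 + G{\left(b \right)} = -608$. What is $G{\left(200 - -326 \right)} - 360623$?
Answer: $-361233$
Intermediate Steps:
$G{\left(b \right)} = -610$ ($G{\left(b \right)} = -2 - 608 = -610$)
$G{\left(200 - -326 \right)} - 360623 = -610 - 360623 = -361233$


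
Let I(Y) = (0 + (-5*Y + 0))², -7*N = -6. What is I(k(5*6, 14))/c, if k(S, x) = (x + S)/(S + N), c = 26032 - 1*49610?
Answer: -148225/68753448 ≈ -0.0021559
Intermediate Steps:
N = 6/7 (N = -⅐*(-6) = 6/7 ≈ 0.85714)
c = -23578 (c = 26032 - 49610 = -23578)
k(S, x) = (S + x)/(6/7 + S) (k(S, x) = (x + S)/(S + 6/7) = (S + x)/(6/7 + S))
I(Y) = 25*Y² (I(Y) = (0 - 5*Y)² = (-5*Y)² = 25*Y²)
I(k(5*6, 14))/c = (25*(7*(5*6 + 14)/(6 + 7*(5*6)))²)/(-23578) = (25*(7*(30 + 14)/(6 + 7*30))²)*(-1/23578) = (25*(7*44/(6 + 210))²)*(-1/23578) = (25*(7*44/216)²)*(-1/23578) = (25*(7*(1/216)*44)²)*(-1/23578) = (25*(77/54)²)*(-1/23578) = (25*(5929/2916))*(-1/23578) = (148225/2916)*(-1/23578) = -148225/68753448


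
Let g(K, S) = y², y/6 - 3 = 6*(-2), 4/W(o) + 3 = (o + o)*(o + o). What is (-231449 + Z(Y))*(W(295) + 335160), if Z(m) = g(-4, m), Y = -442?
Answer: -26662531585021292/348097 ≈ -7.6595e+10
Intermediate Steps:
W(o) = 4/(-3 + 4*o²) (W(o) = 4/(-3 + (o + o)*(o + o)) = 4/(-3 + (2*o)*(2*o)) = 4/(-3 + 4*o²))
y = -54 (y = 18 + 6*(6*(-2)) = 18 + 6*(-12) = 18 - 72 = -54)
g(K, S) = 2916 (g(K, S) = (-54)² = 2916)
Z(m) = 2916
(-231449 + Z(Y))*(W(295) + 335160) = (-231449 + 2916)*(4/(-3 + 4*295²) + 335160) = -228533*(4/(-3 + 4*87025) + 335160) = -228533*(4/(-3 + 348100) + 335160) = -228533*(4/348097 + 335160) = -228533*116668190524/348097 = -26662531585021292/348097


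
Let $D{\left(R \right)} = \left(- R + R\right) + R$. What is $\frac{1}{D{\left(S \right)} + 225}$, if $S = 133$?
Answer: $\frac{1}{358} \approx 0.0027933$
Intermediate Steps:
$D{\left(R \right)} = R$ ($D{\left(R \right)} = 0 + R = R$)
$\frac{1}{D{\left(S \right)} + 225} = \frac{1}{133 + 225} = \frac{1}{358}$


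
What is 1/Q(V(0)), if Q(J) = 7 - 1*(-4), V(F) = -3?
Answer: 1/11 ≈ 0.090909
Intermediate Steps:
Q(J) = 11 (Q(J) = 7 + 4 = 11)
1/Q(V(0)) = 1/11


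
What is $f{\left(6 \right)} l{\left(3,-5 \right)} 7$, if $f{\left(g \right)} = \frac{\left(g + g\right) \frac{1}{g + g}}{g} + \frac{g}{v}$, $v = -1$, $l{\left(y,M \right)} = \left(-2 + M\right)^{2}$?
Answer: $- \frac{12005}{6} \approx -2000.8$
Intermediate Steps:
$f{\left(g \right)} = \frac{1}{g} - g$ ($f{\left(g \right)} = \frac{\left(g + g\right) \frac{1}{g + g}}{g} + \frac{g}{-1} = \frac{2 g \frac{1}{2 g}}{g} + g \left(-1\right) = \frac{2 g \frac{1}{2 g}}{g} - g = 1 \frac{1}{g} - g = \frac{1}{g} - g$)
$f{\left(6 \right)} l{\left(3,-5 \right)} 7 = \left(\frac{1}{6} - 6\right) \left(-2 - 5\right)^{2} \cdot 7 = \left(\frac{1}{6} - 6\right) \left(-7\right)^{2} \cdot 7 = \left(- \frac{35}{6}\right) 49 \cdot 7 = \left(- \frac{1715}{6}\right) 7 = - \frac{12005}{6}$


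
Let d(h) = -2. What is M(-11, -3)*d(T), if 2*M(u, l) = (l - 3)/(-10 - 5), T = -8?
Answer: -2/5 ≈ -0.40000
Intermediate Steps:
M(u, l) = 1/10 - l/30 (M(u, l) = ((l - 3)/(-10 - 5))/2 = ((-3 + l)/(-15))/2 = ((-3 + l)*(-1/15))/2 = (1/5 - l/15)/2 = 1/10 - l/30)
M(-11, -3)*d(T) = (1/10 - 1/30*(-3))*(-2) = (1/10 + 1/10)*(-2) = (1/5)*(-2) = -2/5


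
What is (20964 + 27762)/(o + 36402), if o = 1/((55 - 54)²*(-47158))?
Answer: 2297820708/1716645515 ≈ 1.3386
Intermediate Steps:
o = -1/47158 (o = -1/47158/1² = -1/47158/1 = 1*(-1/47158) = -1/47158 ≈ -2.1205e-5)
(20964 + 27762)/(o + 36402) = (20964 + 27762)/(-1/47158 + 36402) = 48726/(1716645515/47158) = 48726*(47158/1716645515) = 2297820708/1716645515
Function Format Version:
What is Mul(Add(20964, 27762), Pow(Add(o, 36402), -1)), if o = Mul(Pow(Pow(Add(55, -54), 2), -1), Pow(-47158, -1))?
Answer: Rational(2297820708, 1716645515) ≈ 1.3386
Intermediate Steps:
o = Rational(-1, 47158) (o = Mul(Pow(Pow(1, 2), -1), Rational(-1, 47158)) = Mul(Pow(1, -1), Rational(-1, 47158)) = Mul(1, Rational(-1, 47158)) = Rational(-1, 47158) ≈ -2.1205e-5)
Mul(Add(20964, 27762), Pow(Add(o, 36402), -1)) = Mul(Add(20964, 27762), Pow(Add(Rational(-1, 47158), 36402), -1)) = Mul(48726, Pow(Rational(1716645515, 47158), -1)) = Mul(48726, Rational(47158, 1716645515)) = Rational(2297820708, 1716645515)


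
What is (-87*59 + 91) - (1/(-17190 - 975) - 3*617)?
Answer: -57964514/18165 ≈ -3191.0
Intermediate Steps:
(-87*59 + 91) - (1/(-17190 - 975) - 3*617) = (-5133 + 91) - (1/(-18165) - 1*1851) = -5042 - (-1/18165 - 1851) = -5042 - 1*(-33623416/18165) = -5042 + 33623416/18165 = -57964514/18165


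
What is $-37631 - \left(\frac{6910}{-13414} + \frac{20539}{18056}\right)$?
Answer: $- \frac{4557249380145}{121101592} \approx -37632.0$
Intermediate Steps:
$-37631 - \left(\frac{6910}{-13414} + \frac{20539}{18056}\right) = -37631 - \left(6910 \left(- \frac{1}{13414}\right) + 20539 \cdot \frac{1}{18056}\right) = -37631 - \left(- \frac{3455}{6707} + \frac{20539}{18056}\right) = -37631 - \frac{75371593}{121101592} = - \frac{4557249380145}{121101592}$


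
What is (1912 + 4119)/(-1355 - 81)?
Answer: -6031/1436 ≈ -4.1999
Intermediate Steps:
(1912 + 4119)/(-1355 - 81) = 6031/(-1436) = 6031*(-1/1436) = -6031/1436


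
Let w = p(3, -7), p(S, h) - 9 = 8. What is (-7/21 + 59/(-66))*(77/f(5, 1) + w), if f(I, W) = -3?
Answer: 117/11 ≈ 10.636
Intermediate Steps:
p(S, h) = 17 (p(S, h) = 9 + 8 = 17)
w = 17
(-7/21 + 59/(-66))*(77/f(5, 1) + w) = (-7/21 + 59/(-66))*(77/(-3) + 17) = (-7*1/21 + 59*(-1/66))*(77*(-1/3) + 17) = (-1/3 - 59/66)*(-77/3 + 17) = -27/22*(-26/3) = 117/11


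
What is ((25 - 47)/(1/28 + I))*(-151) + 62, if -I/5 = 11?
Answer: 2402/1539 ≈ 1.5608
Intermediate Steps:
I = -55 (I = -5*11 = -55)
((25 - 47)/(1/28 + I))*(-151) + 62 = ((25 - 47)/(1/28 - 55))*(-151) + 62 = -22/(1/28 - 55)*(-151) + 62 = -22/(-1539/28)*(-151) + 62 = -22*(-28/1539)*(-151) + 62 = (616/1539)*(-151) + 62 = -93016/1539 + 62 = 2402/1539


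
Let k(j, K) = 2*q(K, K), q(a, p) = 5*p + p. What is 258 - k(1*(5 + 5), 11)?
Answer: 126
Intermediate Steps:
q(a, p) = 6*p
k(j, K) = 12*K (k(j, K) = 2*(6*K) = 12*K)
258 - k(1*(5 + 5), 11) = 258 - 12*11 = 258 - 1*132 = 258 - 132 = 126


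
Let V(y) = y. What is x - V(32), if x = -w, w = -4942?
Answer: 4910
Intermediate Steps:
x = 4942 (x = -1*(-4942) = 4942)
x - V(32) = 4942 - 1*32 = 4942 - 32 = 4910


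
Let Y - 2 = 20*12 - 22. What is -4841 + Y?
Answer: -4621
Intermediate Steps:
Y = 220 (Y = 2 + (20*12 - 22) = 2 + (240 - 22) = 2 + 218 = 220)
-4841 + Y = -4841 + 220 = -4621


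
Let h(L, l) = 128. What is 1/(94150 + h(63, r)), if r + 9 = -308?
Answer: 1/94278 ≈ 1.0607e-5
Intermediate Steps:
r = -317 (r = -9 - 308 = -317)
1/(94150 + h(63, r)) = 1/(94150 + 128) = 1/94278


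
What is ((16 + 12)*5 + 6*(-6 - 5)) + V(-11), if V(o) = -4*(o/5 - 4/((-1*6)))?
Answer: 1202/15 ≈ 80.133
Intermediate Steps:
V(o) = -8/3 - 4*o/5 (V(o) = -4*(o*(⅕) - 4/(-6)) = -4*(o/5 - 4*(-⅙)) = -4*(o/5 + ⅔) = -4*(⅔ + o/5) = -8/3 - 4*o/5)
((16 + 12)*5 + 6*(-6 - 5)) + V(-11) = ((16 + 12)*5 + 6*(-6 - 5)) + (-8/3 - ⅘*(-11)) = (28*5 + 6*(-11)) + (-8/3 + 44/5) = (140 - 66) + 92/15 = 74 + 92/15 = 1202/15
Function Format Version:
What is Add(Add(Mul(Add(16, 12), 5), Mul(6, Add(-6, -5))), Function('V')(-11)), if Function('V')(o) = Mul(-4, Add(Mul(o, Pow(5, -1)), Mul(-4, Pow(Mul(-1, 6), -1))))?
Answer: Rational(1202, 15) ≈ 80.133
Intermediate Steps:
Function('V')(o) = Add(Rational(-8, 3), Mul(Rational(-4, 5), o)) (Function('V')(o) = Mul(-4, Add(Mul(o, Rational(1, 5)), Mul(-4, Pow(-6, -1)))) = Mul(-4, Add(Mul(Rational(1, 5), o), Mul(-4, Rational(-1, 6)))) = Mul(-4, Add(Mul(Rational(1, 5), o), Rational(2, 3))) = Mul(-4, Add(Rational(2, 3), Mul(Rational(1, 5), o))) = Add(Rational(-8, 3), Mul(Rational(-4, 5), o)))
Add(Add(Mul(Add(16, 12), 5), Mul(6, Add(-6, -5))), Function('V')(-11)) = Add(Add(Mul(Add(16, 12), 5), Mul(6, Add(-6, -5))), Add(Rational(-8, 3), Mul(Rational(-4, 5), -11))) = Add(Add(Mul(28, 5), Mul(6, -11)), Add(Rational(-8, 3), Rational(44, 5))) = Add(Add(140, -66), Rational(92, 15)) = Add(74, Rational(92, 15)) = Rational(1202, 15)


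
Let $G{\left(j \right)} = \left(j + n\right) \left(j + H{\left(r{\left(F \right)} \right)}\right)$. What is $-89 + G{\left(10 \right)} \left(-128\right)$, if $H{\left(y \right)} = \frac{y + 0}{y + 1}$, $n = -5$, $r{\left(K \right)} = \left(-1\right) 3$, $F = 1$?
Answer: $-7449$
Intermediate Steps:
$r{\left(K \right)} = -3$
$H{\left(y \right)} = \frac{y}{1 + y}$
$G{\left(j \right)} = \left(-5 + j\right) \left(\frac{3}{2} + j\right)$ ($G{\left(j \right)} = \left(j - 5\right) \left(j - \frac{3}{1 - 3}\right) = \left(-5 + j\right) \left(j - \frac{3}{-2}\right) = \left(-5 + j\right) \left(j - - \frac{3}{2}\right) = \left(-5 + j\right) \left(j + \frac{3}{2}\right) = \left(-5 + j\right) \left(\frac{3}{2} + j\right)$)
$-89 + G{\left(10 \right)} \left(-128\right) = -89 + \left(- \frac{15}{2} + 10^{2} - 35\right) \left(-128\right) = -89 + \left(- \frac{15}{2} + 100 - 35\right) \left(-128\right) = -89 + \frac{115}{2} \left(-128\right) = -89 - 7360 = -7449$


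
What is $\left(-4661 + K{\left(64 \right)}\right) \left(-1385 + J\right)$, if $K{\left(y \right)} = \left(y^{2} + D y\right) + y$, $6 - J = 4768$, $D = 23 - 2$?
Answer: $-5181921$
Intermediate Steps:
$D = 21$
$J = -4762$ ($J = 6 - 4768 = -4762$)
$K{\left(y \right)} = y^{2} + 22 y$ ($K{\left(y \right)} = \left(y^{2} + 21 y\right) + y = y^{2} + 22 y$)
$\left(-4661 + K{\left(64 \right)}\right) \left(-1385 + J\right) = \left(-4661 + 64 \left(22 + 64\right)\right) \left(-1385 - 4762\right) = \left(-4661 + 64 \cdot 86\right) \left(-6147\right) = \left(-4661 + 5504\right) \left(-6147\right) = 843 \left(-6147\right) = -5181921$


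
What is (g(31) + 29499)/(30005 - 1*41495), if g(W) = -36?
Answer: -9821/3830 ≈ -2.5642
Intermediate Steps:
(g(31) + 29499)/(30005 - 1*41495) = (-36 + 29499)/(30005 - 1*41495) = 29463/(30005 - 41495) = 29463/(-11490) = 29463*(-1/11490) = -9821/3830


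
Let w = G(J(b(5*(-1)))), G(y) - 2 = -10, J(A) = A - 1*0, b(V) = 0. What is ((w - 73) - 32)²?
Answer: 12769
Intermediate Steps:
J(A) = A (J(A) = A + 0 = A)
G(y) = -8 (G(y) = 2 - 10 = -8)
w = -8
((w - 73) - 32)² = ((-8 - 73) - 32)² = (-81 - 32)² = (-113)² = 12769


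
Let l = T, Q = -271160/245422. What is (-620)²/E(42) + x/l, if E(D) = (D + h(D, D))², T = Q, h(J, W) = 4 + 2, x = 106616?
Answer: -470172087761/4880880 ≈ -96329.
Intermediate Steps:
Q = -135580/122711 (Q = -271160*1/245422 = -135580/122711 ≈ -1.1049)
h(J, W) = 6
T = -135580/122711 ≈ -1.1049
l = -135580/122711 ≈ -1.1049
E(D) = (6 + D)² (E(D) = (D + 6)² = (6 + D)²)
(-620)²/E(42) + x/l = (-620)²/((6 + 42)²) + 106616/(-135580/122711) = 384400/(48²) + 106616*(-122711/135580) = 384400/2304 - 3270738994/33895 = 384400*(1/2304) - 3270738994/33895 = 24025/144 - 3270738994/33895 = -470172087761/4880880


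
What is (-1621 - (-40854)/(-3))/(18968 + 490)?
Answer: -15239/19458 ≈ -0.78317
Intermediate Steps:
(-1621 - (-40854)/(-3))/(18968 + 490) = (-1621 - (-40854)*(-1)/3)/19458 = (-1621 - 6809*2)*(1/19458) = (-1621 - 13618)*(1/19458) = -15239*1/19458 = -15239/19458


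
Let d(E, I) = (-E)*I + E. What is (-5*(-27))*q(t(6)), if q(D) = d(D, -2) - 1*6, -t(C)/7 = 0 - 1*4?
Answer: 10530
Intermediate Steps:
d(E, I) = E - E*I (d(E, I) = -E*I + E = E - E*I)
t(C) = 28 (t(C) = -7*(0 - 1*4) = -7*(0 - 4) = -7*(-4) = 28)
q(D) = -6 + 3*D (q(D) = D*(1 - 1*(-2)) - 1*6 = D*(1 + 2) - 6 = D*3 - 6 = 3*D - 6 = -6 + 3*D)
(-5*(-27))*q(t(6)) = (-5*(-27))*(-6 + 3*28) = 135*(-6 + 84) = 135*78 = 10530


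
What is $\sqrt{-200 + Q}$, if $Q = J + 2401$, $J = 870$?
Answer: $\sqrt{3071} \approx 55.417$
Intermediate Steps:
$Q = 3271$ ($Q = 870 + 2401 = 3271$)
$\sqrt{-200 + Q} = \sqrt{-200 + 3271} = \sqrt{3071}$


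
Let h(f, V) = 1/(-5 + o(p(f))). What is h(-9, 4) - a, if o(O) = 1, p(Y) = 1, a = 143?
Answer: -573/4 ≈ -143.25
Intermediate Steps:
h(f, V) = -¼ (h(f, V) = 1/(-5 + 1) = 1/(-4) = -¼)
h(-9, 4) - a = -¼ - 1*143 = -¼ - 143 = -573/4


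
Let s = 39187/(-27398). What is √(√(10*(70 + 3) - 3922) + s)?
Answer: √(-1073645426 + 1501300808*I*√798)/27398 ≈ 5.2481 + 5.3827*I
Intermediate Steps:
s = -39187/27398 (s = 39187*(-1/27398) = -39187/27398 ≈ -1.4303)
√(√(10*(70 + 3) - 3922) + s) = √(√(10*(70 + 3) - 3922) - 39187/27398) = √(√(10*73 - 3922) - 39187/27398) = √(√(730 - 3922) - 39187/27398) = √(√(-3192) - 39187/27398) = √(2*I*√798 - 39187/27398) = √(-39187/27398 + 2*I*√798)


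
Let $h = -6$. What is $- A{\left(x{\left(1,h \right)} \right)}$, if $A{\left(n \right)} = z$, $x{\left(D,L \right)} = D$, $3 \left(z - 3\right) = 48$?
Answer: $-19$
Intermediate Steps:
$z = 19$ ($z = 3 + \frac{1}{3} \cdot 48 = 3 + 16 = 19$)
$A{\left(n \right)} = 19$
$- A{\left(x{\left(1,h \right)} \right)} = \left(-1\right) 19 = -19$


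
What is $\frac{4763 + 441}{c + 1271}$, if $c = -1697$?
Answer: $- \frac{2602}{213} \approx -12.216$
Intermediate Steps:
$\frac{4763 + 441}{c + 1271} = \frac{4763 + 441}{-1697 + 1271} = \frac{5204}{-426} = 5204 \left(- \frac{1}{426}\right) = - \frac{2602}{213}$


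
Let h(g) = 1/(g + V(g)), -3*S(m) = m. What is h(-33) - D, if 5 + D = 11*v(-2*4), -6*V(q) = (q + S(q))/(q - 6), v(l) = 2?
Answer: -65941/3872 ≈ -17.030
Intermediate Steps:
S(m) = -m/3
V(q) = -q/(9*(-6 + q)) (V(q) = -(q - q/3)/(6*(q - 6)) = -2*q/3/(6*(-6 + q)) = -q/(9*(-6 + q)))
h(g) = 1/(g - g/(-54 + 9*g))
D = 17 (D = -5 + 11*2 = -5 + 22 = 17)
h(-33) - D = 9*(-6 - 33)/(-33*(-55 + 9*(-33))) - 1*17 = 9*(-1/33)*(-39)/(-55 - 297) - 17 = 9*(-1/33)*(-39)/(-352) - 17 = 9*(-1/33)*(-1/352)*(-39) - 17 = -117/3872 - 17 = -65941/3872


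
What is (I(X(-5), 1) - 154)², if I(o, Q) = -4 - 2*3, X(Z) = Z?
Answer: 26896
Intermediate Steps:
I(o, Q) = -10 (I(o, Q) = -4 - 6 = -10)
(I(X(-5), 1) - 154)² = (-10 - 154)² = (-164)² = 26896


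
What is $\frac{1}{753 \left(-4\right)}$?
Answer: $- \frac{1}{3012} \approx -0.00033201$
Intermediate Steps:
$\frac{1}{753 \left(-4\right)} = \frac{1}{-3012} = - \frac{1}{3012}$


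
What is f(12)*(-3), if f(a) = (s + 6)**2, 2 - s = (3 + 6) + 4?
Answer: -75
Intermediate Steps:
s = -11 (s = 2 - ((3 + 6) + 4) = 2 - (9 + 4) = 2 - 1*13 = 2 - 13 = -11)
f(a) = 25 (f(a) = (-11 + 6)**2 = (-5)**2 = 25)
f(12)*(-3) = 25*(-3) = -75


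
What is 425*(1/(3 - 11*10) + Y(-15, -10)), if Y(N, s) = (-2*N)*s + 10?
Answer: -13188175/107 ≈ -1.2325e+5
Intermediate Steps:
Y(N, s) = 10 - 2*N*s (Y(N, s) = -2*N*s + 10 = 10 - 2*N*s)
425*(1/(3 - 11*10) + Y(-15, -10)) = 425*(1/(3 - 11*10) + (10 - 2*(-15)*(-10))) = 425*(1/(3 - 110) + (10 - 300)) = 425*(1/(-107) - 290) = 425*(-1/107 - 290) = 425*(-31031/107) = -13188175/107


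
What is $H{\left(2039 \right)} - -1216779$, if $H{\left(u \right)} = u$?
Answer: $1218818$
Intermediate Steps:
$H{\left(2039 \right)} - -1216779 = 2039 - -1216779 = 2039 + 1216779 = 1218818$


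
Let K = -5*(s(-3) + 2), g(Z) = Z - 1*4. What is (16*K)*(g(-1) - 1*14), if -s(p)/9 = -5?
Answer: 71440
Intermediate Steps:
s(p) = 45 (s(p) = -9*(-5) = 45)
g(Z) = -4 + Z (g(Z) = Z - 4 = -4 + Z)
K = -235 (K = -5*(45 + 2) = -5*47 = -235)
(16*K)*(g(-1) - 1*14) = (16*(-235))*((-4 - 1) - 1*14) = -3760*(-5 - 14) = -3760*(-19) = 71440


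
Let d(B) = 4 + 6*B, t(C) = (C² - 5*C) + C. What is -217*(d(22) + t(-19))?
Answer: -124341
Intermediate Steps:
t(C) = C² - 4*C
-217*(d(22) + t(-19)) = -217*((4 + 6*22) - 19*(-4 - 19)) = -217*((4 + 132) - 19*(-23)) = -217*(136 + 437) = -217*573 = -124341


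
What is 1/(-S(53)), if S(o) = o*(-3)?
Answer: 1/159 ≈ 0.0062893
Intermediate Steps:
S(o) = -3*o
1/(-S(53)) = 1/(-(-3)*53) = 1/(-1*(-159)) = 1/159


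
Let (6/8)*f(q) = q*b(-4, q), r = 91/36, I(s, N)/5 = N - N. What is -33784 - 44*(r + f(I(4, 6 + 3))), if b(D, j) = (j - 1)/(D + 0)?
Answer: -305057/9 ≈ -33895.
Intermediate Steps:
I(s, N) = 0 (I(s, N) = 5*(N - N) = 5*0 = 0)
b(D, j) = (-1 + j)/D
r = 91/36 (r = 91*(1/36) = 91/36 ≈ 2.5278)
f(q) = 4*q*(¼ - q/4)/3 (f(q) = 4*(q*((-1 + q)/(-4)))/3 = 4*(q*(-(-1 + q)/4))/3 = 4*(q*(¼ - q/4))/3 = 4*q*(¼ - q/4)/3)
-33784 - 44*(r + f(I(4, 6 + 3))) = -33784 - 44*(91/36 + (⅓)*0*(1 - 1*0)) = -33784 - 44*(91/36 + (⅓)*0*(1 + 0)) = -33784 - 44*(91/36 + (⅓)*0*1) = -33784 - 44*(91/36 + 0) = -33784 - 44*91/36 = -33784 - 1001/9 = -305057/9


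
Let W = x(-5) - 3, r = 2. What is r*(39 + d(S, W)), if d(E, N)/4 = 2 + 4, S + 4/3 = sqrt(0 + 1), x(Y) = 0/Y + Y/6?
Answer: 126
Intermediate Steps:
x(Y) = Y/6 (x(Y) = 0 + Y*(1/6) = 0 + Y/6 = Y/6)
S = -1/3 (S = -4/3 + sqrt(0 + 1) = -4/3 + sqrt(1) = -4/3 + 1 = -1/3 ≈ -0.33333)
W = -23/6 (W = (1/6)*(-5) - 3 = -5/6 - 3 = -23/6 ≈ -3.8333)
d(E, N) = 24 (d(E, N) = 4*(2 + 4) = 4*6 = 24)
r*(39 + d(S, W)) = 2*(39 + 24) = 2*63 = 126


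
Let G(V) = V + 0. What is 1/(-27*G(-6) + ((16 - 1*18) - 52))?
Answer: 1/108 ≈ 0.0092593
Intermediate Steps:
G(V) = V
1/(-27*G(-6) + ((16 - 1*18) - 52)) = 1/(-27*(-6) + ((16 - 1*18) - 52)) = 1/(162 + ((16 - 18) - 52)) = 1/(162 + (-2 - 52)) = 1/(162 - 54) = 1/108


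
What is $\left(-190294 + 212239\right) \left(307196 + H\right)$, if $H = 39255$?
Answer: $7602867195$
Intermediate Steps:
$\left(-190294 + 212239\right) \left(307196 + H\right) = \left(-190294 + 212239\right) \left(307196 + 39255\right) = 21945 \cdot 346451 = 7602867195$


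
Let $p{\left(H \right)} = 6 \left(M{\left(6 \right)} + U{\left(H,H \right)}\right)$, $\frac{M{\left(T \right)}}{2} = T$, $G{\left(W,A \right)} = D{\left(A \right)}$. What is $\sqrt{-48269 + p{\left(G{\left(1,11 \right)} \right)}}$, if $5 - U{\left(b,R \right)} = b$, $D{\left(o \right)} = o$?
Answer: $i \sqrt{48233} \approx 219.62 i$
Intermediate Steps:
$U{\left(b,R \right)} = 5 - b$
$G{\left(W,A \right)} = A$
$M{\left(T \right)} = 2 T$
$p{\left(H \right)} = 102 - 6 H$ ($p{\left(H \right)} = 6 \left(2 \cdot 6 - \left(-5 + H\right)\right) = 6 \left(12 - \left(-5 + H\right)\right) = 6 \left(17 - H\right) = 102 - 6 H$)
$\sqrt{-48269 + p{\left(G{\left(1,11 \right)} \right)}} = \sqrt{-48269 + \left(102 - 66\right)} = \sqrt{-48269 + 36} = \sqrt{-48233} = i \sqrt{48233}$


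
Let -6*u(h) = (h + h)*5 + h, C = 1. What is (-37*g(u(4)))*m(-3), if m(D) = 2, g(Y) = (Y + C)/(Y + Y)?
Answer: -703/22 ≈ -31.955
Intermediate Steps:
u(h) = -11*h/6 (u(h) = -((h + h)*5 + h)/6 = -((2*h)*5 + h)/6 = -(10*h + h)/6 = -11*h/6)
g(Y) = (1 + Y)/(2*Y) (g(Y) = (Y + 1)/(Y + Y) = (1 + Y)/((2*Y)) = (1 + Y)*(1/(2*Y)) = (1 + Y)/(2*Y))
(-37*g(u(4)))*m(-3) = -37*(1 - 11/6*4)/(2*((-11/6*4)))*2 = -37*(1 - 22/3)/(2*(-22/3))*2 = -37*(-3)*(-19)/(2*22*3)*2 = -37*19/44*2 = -703/44*2 = -703/22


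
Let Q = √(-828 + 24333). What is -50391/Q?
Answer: -16797*√23505/7835 ≈ -328.68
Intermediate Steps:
Q = √23505 ≈ 153.31
-50391/Q = -50391*√23505/23505 = -16797*√23505/7835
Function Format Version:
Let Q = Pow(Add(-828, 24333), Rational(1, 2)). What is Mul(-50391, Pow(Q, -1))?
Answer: Mul(Rational(-16797, 7835), Pow(23505, Rational(1, 2))) ≈ -328.68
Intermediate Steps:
Q = Pow(23505, Rational(1, 2)) ≈ 153.31
Mul(-50391, Pow(Q, -1)) = Mul(-50391, Pow(Pow(23505, Rational(1, 2)), -1)) = Mul(-50391, Mul(Rational(1, 23505), Pow(23505, Rational(1, 2)))) = Mul(Rational(-16797, 7835), Pow(23505, Rational(1, 2)))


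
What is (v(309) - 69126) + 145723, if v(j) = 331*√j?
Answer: 76597 + 331*√309 ≈ 82416.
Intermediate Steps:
(v(309) - 69126) + 145723 = (331*√309 - 69126) + 145723 = (-69126 + 331*√309) + 145723 = 76597 + 331*√309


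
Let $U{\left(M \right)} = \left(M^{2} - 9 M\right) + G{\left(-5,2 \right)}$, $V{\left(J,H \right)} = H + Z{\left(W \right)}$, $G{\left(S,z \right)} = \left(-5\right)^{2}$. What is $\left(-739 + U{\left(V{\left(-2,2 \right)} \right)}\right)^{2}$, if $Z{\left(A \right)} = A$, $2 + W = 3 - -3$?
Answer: $535824$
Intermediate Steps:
$G{\left(S,z \right)} = 25$
$W = 4$ ($W = -2 + \left(3 - -3\right) = -2 + \left(3 + 3\right) = -2 + 6 = 4$)
$V{\left(J,H \right)} = 4 + H$ ($V{\left(J,H \right)} = H + 4 = 4 + H$)
$U{\left(M \right)} = 25 + M^{2} - 9 M$ ($U{\left(M \right)} = \left(M^{2} - 9 M\right) + 25 = 25 + M^{2} - 9 M$)
$\left(-739 + U{\left(V{\left(-2,2 \right)} \right)}\right)^{2} = \left(-739 + \left(25 + \left(4 + 2\right)^{2} - 9 \left(4 + 2\right)\right)\right)^{2} = \left(-739 + \left(25 + 6^{2} - 54\right)\right)^{2} = \left(-739 + \left(25 + 36 - 54\right)\right)^{2} = \left(-739 + 7\right)^{2} = \left(-732\right)^{2} = 535824$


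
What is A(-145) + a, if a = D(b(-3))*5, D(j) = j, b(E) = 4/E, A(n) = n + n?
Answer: -890/3 ≈ -296.67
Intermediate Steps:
A(n) = 2*n
a = -20/3 (a = (4/(-3))*5 = (4*(-⅓))*5 = -4/3*5 = -20/3 ≈ -6.6667)
A(-145) + a = 2*(-145) - 20/3 = -290 - 20/3 = -890/3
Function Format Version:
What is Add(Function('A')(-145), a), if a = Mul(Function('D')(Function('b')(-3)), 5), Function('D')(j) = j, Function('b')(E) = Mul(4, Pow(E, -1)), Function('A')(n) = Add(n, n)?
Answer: Rational(-890, 3) ≈ -296.67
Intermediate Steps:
Function('A')(n) = Mul(2, n)
a = Rational(-20, 3) (a = Mul(Mul(4, Pow(-3, -1)), 5) = Mul(Mul(4, Rational(-1, 3)), 5) = Mul(Rational(-4, 3), 5) = Rational(-20, 3) ≈ -6.6667)
Add(Function('A')(-145), a) = Add(Mul(2, -145), Rational(-20, 3)) = Add(-290, Rational(-20, 3)) = Rational(-890, 3)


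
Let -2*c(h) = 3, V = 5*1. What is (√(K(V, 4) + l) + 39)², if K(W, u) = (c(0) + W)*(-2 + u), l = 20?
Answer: 1548 + 234*√3 ≈ 1953.3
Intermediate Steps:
V = 5
c(h) = -3/2 (c(h) = -½*3 = -3/2)
K(W, u) = (-2 + u)*(-3/2 + W) (K(W, u) = (-3/2 + W)*(-2 + u) = (-2 + u)*(-3/2 + W))
(√(K(V, 4) + l) + 39)² = (√((3 - 2*5 - 3/2*4 + 5*4) + 20) + 39)² = (√((3 - 10 - 6 + 20) + 20) + 39)² = (√(7 + 20) + 39)² = (√27 + 39)² = (3*√3 + 39)² = (39 + 3*√3)²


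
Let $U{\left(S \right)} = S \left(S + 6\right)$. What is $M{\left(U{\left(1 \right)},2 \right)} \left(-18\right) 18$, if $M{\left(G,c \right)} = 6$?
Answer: $-1944$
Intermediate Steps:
$U{\left(S \right)} = S \left(6 + S\right)$
$M{\left(U{\left(1 \right)},2 \right)} \left(-18\right) 18 = 6 \left(-18\right) 18 = \left(-108\right) 18 = -1944$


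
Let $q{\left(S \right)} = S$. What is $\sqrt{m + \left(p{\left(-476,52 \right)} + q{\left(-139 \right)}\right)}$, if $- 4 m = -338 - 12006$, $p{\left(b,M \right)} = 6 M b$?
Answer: $i \sqrt{145565} \approx 381.53 i$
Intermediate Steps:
$p{\left(b,M \right)} = 6 M b$
$m = 3086$ ($m = - \frac{-338 - 12006}{4} = \left(- \frac{1}{4}\right) \left(-12344\right) = 3086$)
$\sqrt{m + \left(p{\left(-476,52 \right)} + q{\left(-139 \right)}\right)} = \sqrt{3086 + \left(6 \cdot 52 \left(-476\right) - 139\right)} = \sqrt{3086 - 148651} = \sqrt{-145565} = i \sqrt{145565}$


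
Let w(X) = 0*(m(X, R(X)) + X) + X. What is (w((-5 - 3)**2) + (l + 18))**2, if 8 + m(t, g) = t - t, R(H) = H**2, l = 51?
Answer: 17689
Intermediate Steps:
m(t, g) = -8 (m(t, g) = -8 + (t - t) = -8 + 0 = -8)
w(X) = X (w(X) = 0*(-8 + X) + X = 0 + X = X)
(w((-5 - 3)**2) + (l + 18))**2 = ((-5 - 3)**2 + (51 + 18))**2 = ((-8)**2 + 69)**2 = (64 + 69)**2 = 133**2 = 17689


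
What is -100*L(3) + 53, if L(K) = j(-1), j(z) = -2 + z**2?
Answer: 153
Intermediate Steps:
L(K) = -1 (L(K) = -2 + (-1)**2 = -2 + 1 = -1)
-100*L(3) + 53 = -100*(-1) + 53 = 100 + 53 = 153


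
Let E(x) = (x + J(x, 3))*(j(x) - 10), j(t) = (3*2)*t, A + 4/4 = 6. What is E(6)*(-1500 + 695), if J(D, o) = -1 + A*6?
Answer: -732550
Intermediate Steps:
A = 5 (A = -1 + 6 = 5)
J(D, o) = 29 (J(D, o) = -1 + 5*6 = -1 + 30 = 29)
j(t) = 6*t
E(x) = (-10 + 6*x)*(29 + x) (E(x) = (x + 29)*(6*x - 10) = (29 + x)*(-10 + 6*x) = (-10 + 6*x)*(29 + x))
E(6)*(-1500 + 695) = (-290 + 6*6**2 + 164*6)*(-1500 + 695) = (-290 + 6*36 + 984)*(-805) = (-290 + 216 + 984)*(-805) = 910*(-805) = -732550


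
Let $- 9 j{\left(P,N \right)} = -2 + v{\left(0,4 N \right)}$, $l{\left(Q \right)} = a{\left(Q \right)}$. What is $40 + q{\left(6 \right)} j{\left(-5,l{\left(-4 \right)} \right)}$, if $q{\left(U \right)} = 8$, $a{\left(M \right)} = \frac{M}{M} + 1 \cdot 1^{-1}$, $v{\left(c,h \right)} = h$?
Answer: $\frac{104}{3} \approx 34.667$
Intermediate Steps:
$a{\left(M \right)} = 2$ ($a{\left(M \right)} = 1 + 1 \cdot 1 = 1 + 1 = 2$)
$l{\left(Q \right)} = 2$
$j{\left(P,N \right)} = \frac{2}{9} - \frac{4 N}{9}$ ($j{\left(P,N \right)} = - \frac{-2 + 4 N}{9} = \frac{2}{9} - \frac{4 N}{9}$)
$40 + q{\left(6 \right)} j{\left(-5,l{\left(-4 \right)} \right)} = 40 + 8 \left(\frac{2}{9} - \frac{8}{9}\right) = 40 + 8 \left(- \frac{2}{3}\right) = 40 - \frac{16}{3} = \frac{104}{3}$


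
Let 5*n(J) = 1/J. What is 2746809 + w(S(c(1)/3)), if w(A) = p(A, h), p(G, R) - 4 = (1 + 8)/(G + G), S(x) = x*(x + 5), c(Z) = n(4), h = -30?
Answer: 826806913/301 ≈ 2.7469e+6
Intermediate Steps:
n(J) = 1/(5*J)
c(Z) = 1/20 (c(Z) = (1/5)/4 = (1/5)*(1/4) = 1/20)
S(x) = x*(5 + x)
p(G, R) = 4 + 9/(2*G) (p(G, R) = 4 + (1 + 8)/(G + G) = 4 + 9/((2*G)) = 4 + 9*(1/(2*G)) = 4 + 9/(2*G))
w(A) = 4 + 9/(2*A)
2746809 + w(S(c(1)/3)) = 2746809 + (4 + 9/(2*((((1/20)/3)*(5 + (1/20)/3))))) = 2746809 + (4 + 9/(2*((((1/20)*(1/3))*(5 + (1/20)*(1/3)))))) = 2746809 + (4 + 9/(2*(((5 + 1/60)/60)))) = 2746809 + (4 + 9/(2*(((1/60)*(301/60))))) = 2746809 + (4 + 9/(2*(301/3600))) = 2746809 + (4 + (9/2)*(3600/301)) = 2746809 + (4 + 16200/301) = 2746809 + 17404/301 = 826806913/301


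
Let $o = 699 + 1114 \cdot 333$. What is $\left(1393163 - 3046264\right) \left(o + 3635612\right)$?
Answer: $-6624427003573$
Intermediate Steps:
$o = 371661$ ($o = 699 + 370962 = 371661$)
$\left(1393163 - 3046264\right) \left(o + 3635612\right) = \left(1393163 - 3046264\right) \left(371661 + 3635612\right) = \left(-1653101\right) 4007273 = -6624427003573$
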